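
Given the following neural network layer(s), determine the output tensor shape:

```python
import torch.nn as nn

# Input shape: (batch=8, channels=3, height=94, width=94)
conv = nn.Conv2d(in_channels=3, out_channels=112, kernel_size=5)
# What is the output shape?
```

Input: (8, 3, 94, 94) -> Output: (8, 112, 90, 90)

Answer: (8, 112, 90, 90)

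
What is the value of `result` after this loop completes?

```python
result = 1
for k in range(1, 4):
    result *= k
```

3! = 6
`result` takes the values: 1 → 2 → 6

Answer: 6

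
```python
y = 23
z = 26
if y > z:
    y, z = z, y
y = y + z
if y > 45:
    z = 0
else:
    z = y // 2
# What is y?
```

Trace:
`y = 23` → y = 23
`z = 26` → z = 26
`if y > z: ...` → y > z is False → no variable changes
`y = y + z` → y = 49
`if y > 45: ...` → y > 45 is True → z = 0
So y = 49

Answer: 49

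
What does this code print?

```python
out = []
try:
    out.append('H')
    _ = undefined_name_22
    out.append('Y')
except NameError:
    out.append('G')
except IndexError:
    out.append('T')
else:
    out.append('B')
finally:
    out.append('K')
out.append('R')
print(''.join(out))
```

Execution trace: 'H' (try body) → 'G' (except NameError) → 'K' (finally) → 'R' (after the try/except). Output: HGKR

Answer: HGKR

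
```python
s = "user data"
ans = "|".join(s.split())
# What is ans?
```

Trace:
`s = "user data"` → s = 'user data'
`ans = "|".join(s.split())` → ans = 'user|data'
So ans = 'user|data'

Answer: 'user|data'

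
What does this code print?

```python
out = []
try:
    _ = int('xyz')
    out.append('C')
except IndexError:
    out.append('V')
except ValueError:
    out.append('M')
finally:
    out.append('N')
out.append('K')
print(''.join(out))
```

Execution trace: 'M' (except ValueError) → 'N' (finally) → 'K' (after the try/except). Output: MNK

Answer: MNK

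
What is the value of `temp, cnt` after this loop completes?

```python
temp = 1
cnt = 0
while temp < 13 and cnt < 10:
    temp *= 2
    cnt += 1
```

Double until >= 13 or 10 iterations
`temp, cnt` takes the values: (1, 0) → (2, 0) → (2, 1) → (4, 1) → (4, 2) → (8, 2) → (8, 3) → (16, 3) → (16, 4)

Answer: 16, 4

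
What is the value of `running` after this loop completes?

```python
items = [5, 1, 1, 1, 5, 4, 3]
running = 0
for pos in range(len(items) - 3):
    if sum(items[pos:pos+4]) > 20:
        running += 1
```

Count windows with sum > 20
`running` takes the values: 0

Answer: 0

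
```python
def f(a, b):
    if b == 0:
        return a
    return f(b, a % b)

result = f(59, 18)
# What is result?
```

f(59, 18) -> f(18, 5) -> f(5, 3) -> f(3, 2) -> f(2, 1) -> f(1, 0) -> 1

Answer: 1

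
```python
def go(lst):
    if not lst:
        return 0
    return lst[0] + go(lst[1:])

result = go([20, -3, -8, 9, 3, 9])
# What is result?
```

20 + (-3) + (-8) + 9 + 3 + 9 + 0 = 30

Answer: 30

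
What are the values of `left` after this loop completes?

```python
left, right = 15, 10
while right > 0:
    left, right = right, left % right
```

GCD of 15 and 10
`left` takes the values: 15 → 10 → 5

Answer: 5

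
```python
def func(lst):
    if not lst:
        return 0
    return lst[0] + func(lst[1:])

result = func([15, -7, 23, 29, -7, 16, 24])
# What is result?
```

15 + (-7) + 23 + 29 + (-7) + 16 + 24 + 0 = 93

Answer: 93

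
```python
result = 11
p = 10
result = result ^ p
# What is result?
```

Trace:
`result = 11` → result = 11
`p = 10` → p = 10
`result = result ^ p` → result = 1
So result = 1

Answer: 1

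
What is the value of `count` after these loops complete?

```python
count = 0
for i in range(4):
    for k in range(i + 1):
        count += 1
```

Triangle: 1 + 2 + ... + 4
`count` takes the values: 0 → 1 → 2 → 3 → 4 → 5 → 6 → 7 → 8 → 9 → 10

Answer: 10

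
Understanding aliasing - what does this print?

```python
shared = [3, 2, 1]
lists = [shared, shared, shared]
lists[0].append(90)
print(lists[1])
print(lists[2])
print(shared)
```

Key concept: list of same reference.
Step by step:
`shared = [3, 2, 1]` → shared = [3, 2, 1]
`lists = [shared, shared, shared]` → lists = [[3, 2, 1], [3, 2, 1], [3, 2, 1]]
`lists[0].append(90)` → shared = [3, 2, 1, 90]; lists = [[3, 2, 1, 90], [3, 2, 1, 90], [3, 2, 1, 90]]
`print(lists[1])` → prints [3, 2, 1, 90]
`print(lists[2])` → prints [3, 2, 1, 90]
`print(shared)` → prints [3, 2, 1, 90]

Answer:
[3, 2, 1, 90]
[3, 2, 1, 90]
[3, 2, 1, 90]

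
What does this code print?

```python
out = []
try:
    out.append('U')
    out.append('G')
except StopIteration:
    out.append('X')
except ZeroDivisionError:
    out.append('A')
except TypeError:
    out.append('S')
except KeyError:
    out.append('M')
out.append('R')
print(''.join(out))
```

Execution trace: 'U' (try body) → 'G' (try body, no exception) → 'R' (after the try/except). Output: UGR

Answer: UGR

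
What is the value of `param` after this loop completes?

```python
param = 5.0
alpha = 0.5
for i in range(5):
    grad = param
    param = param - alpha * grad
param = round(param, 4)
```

Gradient descent: w = 5.0 * (1 - 0.5)^5
`param` takes the values: 5.0 → 2.5 → 1.25 → 0.625 → 0.3125 → 0.15625 → 0.1562

Answer: 0.1562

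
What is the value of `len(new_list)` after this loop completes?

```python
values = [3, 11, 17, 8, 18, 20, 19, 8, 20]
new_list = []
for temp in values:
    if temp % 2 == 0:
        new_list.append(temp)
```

Count even numbers in [3, 11, 17, 8, 18, 20, 19, 8, 20]
`new_list` takes the values: [] → [8] → [8, 18] → [8, 18, 20] → [8, 18, 20, 8] → [8, 18, 20, 8, 20]
So `len(new_list)` = 5

Answer: 5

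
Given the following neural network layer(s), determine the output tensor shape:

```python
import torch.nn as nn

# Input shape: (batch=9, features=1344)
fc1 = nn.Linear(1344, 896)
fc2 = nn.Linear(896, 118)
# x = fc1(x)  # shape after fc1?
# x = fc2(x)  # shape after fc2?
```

Input: (9, 1344) -> after fc1: (9, 896) -> Output: (9, 118)

Answer: (9, 118)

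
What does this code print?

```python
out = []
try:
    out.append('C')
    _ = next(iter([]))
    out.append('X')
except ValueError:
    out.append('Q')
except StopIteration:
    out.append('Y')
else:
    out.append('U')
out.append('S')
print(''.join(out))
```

Execution trace: 'C' (try body) → 'Y' (except StopIteration) → 'S' (after the try/except). Output: CYS

Answer: CYS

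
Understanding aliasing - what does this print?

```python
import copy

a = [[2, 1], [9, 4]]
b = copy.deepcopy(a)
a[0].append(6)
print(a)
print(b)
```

Key concept: deep copy is fully independent.
Step by step:
`a = [[2, 1], [9, 4]]` → a = [[2, 1], [9, 4]]
`b = copy.deepcopy(a)` → b = [[2, 1], [9, 4]]
`a[0].append(6)` → a = [[2, 1, 6], [9, 4]]
`print(a)` → prints [[2, 1, 6], [9, 4]]
`print(b)` → prints [[2, 1], [9, 4]]

Answer:
[[2, 1, 6], [9, 4]]
[[2, 1], [9, 4]]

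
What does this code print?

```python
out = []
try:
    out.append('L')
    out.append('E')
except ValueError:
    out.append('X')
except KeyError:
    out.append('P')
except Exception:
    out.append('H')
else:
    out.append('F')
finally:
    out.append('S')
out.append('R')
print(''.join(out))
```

Execution trace: 'L' (try body) → 'E' (try body, no exception) → 'F' (else) → 'S' (finally) → 'R' (after the try/except). Output: LEFSR

Answer: LEFSR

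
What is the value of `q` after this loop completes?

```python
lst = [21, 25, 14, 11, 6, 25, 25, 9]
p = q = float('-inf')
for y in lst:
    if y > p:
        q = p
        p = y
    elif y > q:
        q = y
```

Second largest (with repeats) in [21, 25, 14, 11, 6, 25, 25, 9]
`q` takes the values: -inf → 21 → 25

Answer: 25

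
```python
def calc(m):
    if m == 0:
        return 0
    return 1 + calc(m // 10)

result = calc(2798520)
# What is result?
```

Count of digits of 2798520: 7

Answer: 7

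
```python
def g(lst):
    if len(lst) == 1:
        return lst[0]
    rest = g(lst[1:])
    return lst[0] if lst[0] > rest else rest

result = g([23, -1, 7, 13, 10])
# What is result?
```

Recursive max over [23, -1, 7, 13, 10] = 23

Answer: 23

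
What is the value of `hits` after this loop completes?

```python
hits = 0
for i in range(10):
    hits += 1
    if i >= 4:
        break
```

Loop breaks when i reaches 4, hits is 5
`hits` takes the values: 0 → 1 → 2 → 3 → 4 → 5

Answer: 5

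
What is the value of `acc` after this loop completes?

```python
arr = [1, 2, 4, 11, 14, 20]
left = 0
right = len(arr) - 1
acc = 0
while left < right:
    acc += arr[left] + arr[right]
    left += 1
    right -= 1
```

Sum of pairs from ends
`acc` takes the values: 0 → 21 → 37 → 52

Answer: 52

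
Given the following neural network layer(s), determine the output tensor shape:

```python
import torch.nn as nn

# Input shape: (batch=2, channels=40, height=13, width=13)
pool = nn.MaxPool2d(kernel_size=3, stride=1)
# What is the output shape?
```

Input: (2, 40, 13, 13) -> Output: (2, 40, 11, 11)

Answer: (2, 40, 11, 11)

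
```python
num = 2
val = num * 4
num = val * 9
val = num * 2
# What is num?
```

Trace:
`num = 2` → num = 2
`val = num * 4` → val = 8
`num = val * 9` → num = 72
`val = num * 2` → val = 144
So num = 72

Answer: 72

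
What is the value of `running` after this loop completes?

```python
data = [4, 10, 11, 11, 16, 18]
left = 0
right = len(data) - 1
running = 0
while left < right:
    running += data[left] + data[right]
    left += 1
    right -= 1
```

Sum of pairs from ends
`running` takes the values: 0 → 22 → 48 → 70

Answer: 70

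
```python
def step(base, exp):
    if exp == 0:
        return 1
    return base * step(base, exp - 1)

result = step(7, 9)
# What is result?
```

step(7, 9) = 7 * 7 * 7 * 7 * 7 * 7 * 7 * 7 * 7 = 40353607

Answer: 40353607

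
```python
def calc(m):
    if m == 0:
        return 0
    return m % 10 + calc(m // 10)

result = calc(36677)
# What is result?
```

Sum of digits of 36677: 7 + 7 + 6 + 6 + 3 = 29

Answer: 29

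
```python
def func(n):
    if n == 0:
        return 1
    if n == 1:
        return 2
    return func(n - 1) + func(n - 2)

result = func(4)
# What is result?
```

Build up from base cases: func(0)=1, func(1)=2, func(2)=3, func(3)=5, func(4)=8

Answer: 8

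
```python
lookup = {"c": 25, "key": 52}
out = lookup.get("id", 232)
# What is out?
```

Trace:
`lookup = {"c": 25, "key": 52}` → lookup = {'c': 25, 'key': 52}
`out = lookup.get("id", 232)` → out = 232
So out = 232

Answer: 232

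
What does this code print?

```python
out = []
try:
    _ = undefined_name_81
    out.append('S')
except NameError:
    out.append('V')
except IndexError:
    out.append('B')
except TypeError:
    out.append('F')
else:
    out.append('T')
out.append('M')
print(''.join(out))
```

Execution trace: 'V' (except NameError) → 'M' (after the try/except). Output: VM

Answer: VM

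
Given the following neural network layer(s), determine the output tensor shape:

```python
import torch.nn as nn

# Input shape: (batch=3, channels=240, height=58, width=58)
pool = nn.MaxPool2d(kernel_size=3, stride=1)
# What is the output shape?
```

Input: (3, 240, 58, 58) -> Output: (3, 240, 56, 56)

Answer: (3, 240, 56, 56)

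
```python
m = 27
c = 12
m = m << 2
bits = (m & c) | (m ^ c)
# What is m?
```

Trace:
`m = 27` → m = 27
`c = 12` → c = 12
`m = m << 2` → m = 108
`bits = (m & c) | (m ^ c)` → bits = 108
So m = 108

Answer: 108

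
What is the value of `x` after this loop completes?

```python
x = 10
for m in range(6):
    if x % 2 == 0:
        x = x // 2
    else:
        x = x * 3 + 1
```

Collatz-style transformation from 10
`x` takes the values: 10 → 5 → 16 → 8 → 4 → 2 → 1

Answer: 1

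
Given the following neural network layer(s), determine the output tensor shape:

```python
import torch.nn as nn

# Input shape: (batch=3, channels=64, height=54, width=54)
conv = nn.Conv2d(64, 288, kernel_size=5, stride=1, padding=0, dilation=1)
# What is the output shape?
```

Input: (3, 64, 54, 54) -> Output: (3, 288, 50, 50)

Answer: (3, 288, 50, 50)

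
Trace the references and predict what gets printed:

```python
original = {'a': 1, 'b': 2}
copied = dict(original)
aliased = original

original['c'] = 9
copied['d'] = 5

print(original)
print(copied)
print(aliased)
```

Key concept: dict() creates copy, assignment creates alias.
Step by step:
`original = {'a': 1, 'b': 2}` → original = {'a': 1, 'b': 2}
`copied = dict(original)` → copied = {'a': 1, 'b': 2}
`aliased = original` → aliased = {'a': 1, 'b': 2} (same object as original)
`original['c'] = 9` → original = {'a': 1, 'b': 2, 'c': 9} (same object as aliased); aliased = {'a': 1, 'b': 2, 'c': 9} (same object as original)
`copied['d'] = 5` → copied = {'a': 1, 'b': 2, 'd': 5}
`print(original)` → prints {'a': 1, 'b': 2, 'c': 9}
`print(copied)` → prints {'a': 1, 'b': 2, 'd': 5}
`print(aliased)` → prints {'a': 1, 'b': 2, 'c': 9}

Answer:
{'a': 1, 'b': 2, 'c': 9}
{'a': 1, 'b': 2, 'd': 5}
{'a': 1, 'b': 2, 'c': 9}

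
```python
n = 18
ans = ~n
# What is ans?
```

Trace:
`n = 18` → n = 18
`ans = ~n` → ans = -19
So ans = -19

Answer: -19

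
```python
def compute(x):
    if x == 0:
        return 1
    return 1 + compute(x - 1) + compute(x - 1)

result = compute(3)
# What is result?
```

compute(x) = 1 + 2·compute(x-1), compute(0)=1. Closed form: (1+1)·2^3 - 1 = 15.

Answer: 15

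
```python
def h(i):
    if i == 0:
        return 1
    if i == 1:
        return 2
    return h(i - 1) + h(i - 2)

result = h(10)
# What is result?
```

Build up from base cases: h(0)=1, h(1)=2, h(2)=3, h(3)=5, h(4)=8, h(5)=13, h(6)=21, ..., h(10)=144

Answer: 144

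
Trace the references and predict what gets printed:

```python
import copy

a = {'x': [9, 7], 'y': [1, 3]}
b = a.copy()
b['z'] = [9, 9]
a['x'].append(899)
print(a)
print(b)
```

Key concept: shallow copy of dict with mutable values.
Step by step:
`a = {'x': [9, 7], 'y': [1, 3]}` → a = {'x': [9, 7], 'y': [1, 3]}
`b = a.copy()` → b = {'x': [9, 7], 'y': [1, 3]}
`b['z'] = [9, 9]` → b = {'x': [9, 7], 'y': [1, 3], 'z': [9, 9]}
`a['x'].append(899)` → a = {'x': [9, 7, 899], 'y': [1, 3]}; b = {'x': [9, 7, 899], 'y': [1, 3], 'z': [9, 9]}
`print(a)` → prints {'x': [9, 7, 899], 'y': [1, 3]}
`print(b)` → prints {'x': [9, 7, 899], 'y': [1, 3], 'z': [9, 9]}

Answer:
{'x': [9, 7, 899], 'y': [1, 3]}
{'x': [9, 7, 899], 'y': [1, 3], 'z': [9, 9]}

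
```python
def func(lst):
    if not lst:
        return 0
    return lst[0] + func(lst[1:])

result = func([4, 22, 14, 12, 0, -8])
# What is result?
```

4 + 22 + 14 + 12 + 0 + (-8) + 0 = 44

Answer: 44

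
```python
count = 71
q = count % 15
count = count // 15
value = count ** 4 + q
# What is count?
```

Trace:
`count = 71` → count = 71
`q = count % 15` → q = 11
`count = count // 15` → count = 4
`value = count ** 4 + q` → value = 267
So count = 4

Answer: 4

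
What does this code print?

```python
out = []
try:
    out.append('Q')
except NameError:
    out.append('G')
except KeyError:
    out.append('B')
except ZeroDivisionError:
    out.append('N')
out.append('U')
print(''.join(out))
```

Execution trace: 'Q' (try body, no exception) → 'U' (after the try/except). Output: QU

Answer: QU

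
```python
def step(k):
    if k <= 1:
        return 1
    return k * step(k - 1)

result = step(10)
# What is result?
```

step(10) = 10 * 9 * 8 * 7 * 6 * 5 * 4 * 3 * 2 * 1 = 3628800

Answer: 3628800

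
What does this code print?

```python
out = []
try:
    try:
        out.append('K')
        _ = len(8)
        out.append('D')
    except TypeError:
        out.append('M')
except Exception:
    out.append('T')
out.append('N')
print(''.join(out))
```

Execution trace: 'K' (inner try body) → 'M' (inner except TypeError) → 'N' (after the try/except). Output: KMN

Answer: KMN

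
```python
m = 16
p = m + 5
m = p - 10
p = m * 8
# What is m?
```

Trace:
`m = 16` → m = 16
`p = m + 5` → p = 21
`m = p - 10` → m = 11
`p = m * 8` → p = 88
So m = 11

Answer: 11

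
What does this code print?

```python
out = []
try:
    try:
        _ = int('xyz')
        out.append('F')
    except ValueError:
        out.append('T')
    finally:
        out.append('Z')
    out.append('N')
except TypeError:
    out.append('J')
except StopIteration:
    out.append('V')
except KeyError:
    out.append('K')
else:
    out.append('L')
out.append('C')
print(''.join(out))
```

Execution trace: 'T' (inner except ValueError) → 'Z' (inner finally) → 'N' (try body, no exception) → 'L' (else) → 'C' (after the try/except). Output: TZNLC

Answer: TZNLC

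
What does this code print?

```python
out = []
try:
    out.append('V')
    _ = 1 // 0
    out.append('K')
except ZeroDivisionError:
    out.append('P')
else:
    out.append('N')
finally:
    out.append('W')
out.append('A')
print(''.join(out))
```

Execution trace: 'V' (try body) → 'P' (except ZeroDivisionError) → 'W' (finally) → 'A' (after the try/except). Output: VPWA

Answer: VPWA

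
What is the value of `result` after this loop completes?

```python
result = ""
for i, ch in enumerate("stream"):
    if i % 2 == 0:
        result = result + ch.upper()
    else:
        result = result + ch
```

Uppercase even positions in 'stream'
`result` takes the values: "" → "S" → "St" → "StR" → "StRe" → "StReA" → "StReAm"

Answer: "StReAm"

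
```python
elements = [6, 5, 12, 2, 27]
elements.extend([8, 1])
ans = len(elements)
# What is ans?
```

Trace:
`elements = [6, 5, 12, 2, 27]` → elements = [6, 5, 12, 2, 27]
`elements.extend([8, 1])` → elements = [6, 5, 12, 2, 27, 8, 1]
`ans = len(elements)` → ans = 7
So ans = 7

Answer: 7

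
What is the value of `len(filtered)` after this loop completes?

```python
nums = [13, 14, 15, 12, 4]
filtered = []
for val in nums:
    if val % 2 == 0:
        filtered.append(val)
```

Count even numbers in [13, 14, 15, 12, 4]
`filtered` takes the values: [] → [14] → [14, 12] → [14, 12, 4]
So `len(filtered)` = 3

Answer: 3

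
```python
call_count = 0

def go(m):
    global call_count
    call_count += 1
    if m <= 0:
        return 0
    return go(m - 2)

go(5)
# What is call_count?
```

Linear recursion stepping by 2: 4 calls from m=5 down to ≤0.

Answer: 4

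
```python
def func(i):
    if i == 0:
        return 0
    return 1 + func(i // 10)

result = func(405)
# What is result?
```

Count of digits of 405: 3

Answer: 3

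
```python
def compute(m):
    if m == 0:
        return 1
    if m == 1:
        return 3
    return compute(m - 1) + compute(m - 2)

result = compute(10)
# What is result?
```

Build up from base cases: compute(0)=1, compute(1)=3, compute(2)=4, compute(3)=7, compute(4)=11, compute(5)=18, compute(6)=29, ..., compute(10)=199

Answer: 199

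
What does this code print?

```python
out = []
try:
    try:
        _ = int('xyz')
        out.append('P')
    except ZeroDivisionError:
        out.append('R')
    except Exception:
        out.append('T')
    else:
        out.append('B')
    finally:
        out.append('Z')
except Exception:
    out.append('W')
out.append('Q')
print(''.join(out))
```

Execution trace: 'T' (inner except Exception) → 'Z' (inner finally) → 'Q' (after the try/except). Output: TZQ

Answer: TZQ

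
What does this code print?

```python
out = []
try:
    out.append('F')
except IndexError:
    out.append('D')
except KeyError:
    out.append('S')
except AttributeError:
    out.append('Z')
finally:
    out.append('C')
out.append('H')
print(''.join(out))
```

Execution trace: 'F' (try body, no exception) → 'C' (finally) → 'H' (after the try/except). Output: FCH

Answer: FCH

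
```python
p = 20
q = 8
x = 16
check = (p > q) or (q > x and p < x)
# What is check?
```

Trace:
`p = 20` → p = 20
`q = 8` → q = 8
`x = 16` → x = 16
`check = (p > q) or (q > x and p < x)` → check = True
So check = True

Answer: True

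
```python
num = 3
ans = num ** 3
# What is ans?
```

Trace:
`num = 3` → num = 3
`ans = num ** 3` → ans = 27
So ans = 27

Answer: 27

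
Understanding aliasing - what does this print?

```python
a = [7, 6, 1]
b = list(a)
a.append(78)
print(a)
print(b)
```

Key concept: list() constructor creates copy.
Step by step:
`a = [7, 6, 1]` → a = [7, 6, 1]
`b = list(a)` → b = [7, 6, 1]
`a.append(78)` → a = [7, 6, 1, 78]
`print(a)` → prints [7, 6, 1, 78]
`print(b)` → prints [7, 6, 1]

Answer:
[7, 6, 1, 78]
[7, 6, 1]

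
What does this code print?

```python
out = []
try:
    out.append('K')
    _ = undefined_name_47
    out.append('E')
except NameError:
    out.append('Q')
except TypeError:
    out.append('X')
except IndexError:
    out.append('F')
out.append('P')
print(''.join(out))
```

Execution trace: 'K' (try body) → 'Q' (except NameError) → 'P' (after the try/except). Output: KQP

Answer: KQP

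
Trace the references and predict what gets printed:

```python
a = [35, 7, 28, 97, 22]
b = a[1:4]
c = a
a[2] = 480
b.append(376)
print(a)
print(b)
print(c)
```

Key concept: slice vs alias.
Step by step:
`a = [35, 7, 28, 97, 22]` → a = [35, 7, 28, 97, 22]
`b = a[1:4]` → b = [7, 28, 97]
`c = a` → c = [35, 7, 28, 97, 22] (same object as a)
`a[2] = 480` → a = [35, 7, 480, 97, 22] (same object as c); c = [35, 7, 480, 97, 22] (same object as a)
`b.append(376)` → b = [7, 28, 97, 376]
`print(a)` → prints [35, 7, 480, 97, 22]
`print(b)` → prints [7, 28, 97, 376]
`print(c)` → prints [35, 7, 480, 97, 22]

Answer:
[35, 7, 480, 97, 22]
[7, 28, 97, 376]
[35, 7, 480, 97, 22]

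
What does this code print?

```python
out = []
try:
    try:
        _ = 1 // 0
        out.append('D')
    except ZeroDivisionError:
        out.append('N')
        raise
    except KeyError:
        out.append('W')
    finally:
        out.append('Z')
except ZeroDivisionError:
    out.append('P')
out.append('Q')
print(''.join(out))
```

Execution trace: 'N' (inner except ZeroDivisionError) → 'Z' (inner finally) → 'P' (outer except ZeroDivisionError) → 'Q' (after the try/except). Output: NZPQ

Answer: NZPQ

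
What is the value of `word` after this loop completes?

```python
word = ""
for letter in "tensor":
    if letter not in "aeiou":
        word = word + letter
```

Remove vowels from 'tensor'
`word` takes the values: "" → "t" → "tn" → "tns" → "tnsr"

Answer: "tnsr"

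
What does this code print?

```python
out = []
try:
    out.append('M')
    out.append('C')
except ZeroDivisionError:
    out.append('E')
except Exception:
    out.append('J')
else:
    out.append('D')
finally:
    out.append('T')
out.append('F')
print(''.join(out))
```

Execution trace: 'M' (try body) → 'C' (try body, no exception) → 'D' (else) → 'T' (finally) → 'F' (after the try/except). Output: MCDTF

Answer: MCDTF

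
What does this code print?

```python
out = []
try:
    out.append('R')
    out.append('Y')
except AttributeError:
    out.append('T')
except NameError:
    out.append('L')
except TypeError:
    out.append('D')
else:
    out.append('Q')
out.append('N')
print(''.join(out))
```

Execution trace: 'R' (try body) → 'Y' (try body, no exception) → 'Q' (else) → 'N' (after the try/except). Output: RYQN

Answer: RYQN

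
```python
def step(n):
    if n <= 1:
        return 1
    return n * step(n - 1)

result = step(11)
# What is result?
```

step(11) = 11 * 10 * 9 * 8 * 7 * 6 * 5 * 4 * 3 * 2 * 1 = 39916800

Answer: 39916800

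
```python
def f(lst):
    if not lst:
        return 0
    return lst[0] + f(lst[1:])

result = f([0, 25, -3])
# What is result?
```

0 + 25 + (-3) + 0 = 22

Answer: 22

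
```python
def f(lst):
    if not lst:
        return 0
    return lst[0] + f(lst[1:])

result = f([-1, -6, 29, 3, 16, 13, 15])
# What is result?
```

(-1) + (-6) + 29 + 3 + 16 + 13 + 15 + 0 = 69

Answer: 69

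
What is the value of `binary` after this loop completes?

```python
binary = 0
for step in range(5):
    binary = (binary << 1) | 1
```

Build 5 consecutive 1-bits: 0b11111
`binary` takes the values: 0 → 1 → 3 → 7 → 15 → 31

Answer: 31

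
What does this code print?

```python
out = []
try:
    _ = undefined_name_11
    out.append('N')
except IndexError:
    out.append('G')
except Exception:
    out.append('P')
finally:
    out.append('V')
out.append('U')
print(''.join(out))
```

Execution trace: 'P' (except Exception) → 'V' (finally) → 'U' (after the try/except). Output: PVU

Answer: PVU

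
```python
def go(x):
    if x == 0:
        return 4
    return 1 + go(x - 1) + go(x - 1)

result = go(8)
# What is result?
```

go(x) = 1 + 2·go(x-1), go(0)=4. Closed form: (4+1)·2^8 - 1 = 1279.

Answer: 1279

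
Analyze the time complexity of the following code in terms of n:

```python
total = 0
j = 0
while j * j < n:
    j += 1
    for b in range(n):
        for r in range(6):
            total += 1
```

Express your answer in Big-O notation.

Each loop level contributes: √n × n × 1. Multiplying the contributions gives O(n√n).

Answer: O(n√n)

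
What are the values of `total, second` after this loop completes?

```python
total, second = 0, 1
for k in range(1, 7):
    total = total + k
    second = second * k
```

Sum and factorial of 1 to 6
`total, second` takes the values: (0, 1) → (1, 1) → (3, 1) → (3, 2) → (6, 2) → (6, 6) → (10, 6) → (10, 24) → (15, 24) → (15, 120) → (21, 120) → (21, 720)

Answer: 21, 720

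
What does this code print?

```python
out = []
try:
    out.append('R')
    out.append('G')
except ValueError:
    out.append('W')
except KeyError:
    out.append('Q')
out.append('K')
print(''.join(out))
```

Execution trace: 'R' (try body) → 'G' (try body, no exception) → 'K' (after the try/except). Output: RGK

Answer: RGK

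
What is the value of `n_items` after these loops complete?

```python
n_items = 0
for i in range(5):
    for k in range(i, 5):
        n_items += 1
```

Upper triangle: 5 + 4 + ... + 1
`n_items` takes the values: 0 → 1 → 2 → 3 → 4 → 5 → 6 → 7 → 8 → 9 → 10 → 11 → 12 → 13 → 14 → 15

Answer: 15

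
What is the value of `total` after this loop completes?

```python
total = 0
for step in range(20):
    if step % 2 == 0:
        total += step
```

Sum of even numbers 0 to 19
`total` takes the values: 0 → 2 → 6 → 12 → 20 → 30 → 42 → 56 → 72 → 90

Answer: 90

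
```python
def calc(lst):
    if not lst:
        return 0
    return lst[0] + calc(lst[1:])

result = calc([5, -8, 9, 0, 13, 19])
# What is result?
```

5 + (-8) + 9 + 0 + 13 + 19 + 0 = 38

Answer: 38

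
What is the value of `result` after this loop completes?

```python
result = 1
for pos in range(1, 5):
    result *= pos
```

4! = 24
`result` takes the values: 1 → 2 → 6 → 24

Answer: 24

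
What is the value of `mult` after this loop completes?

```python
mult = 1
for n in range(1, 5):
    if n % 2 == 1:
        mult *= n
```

Product of odd numbers 1 to 4
`mult` takes the values: 1 → 3

Answer: 3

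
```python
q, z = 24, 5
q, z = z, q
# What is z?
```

Trace:
`q, z = 24, 5` → q = 24; z = 5
`q, z = z, q` → q = 5; z = 24
So z = 24

Answer: 24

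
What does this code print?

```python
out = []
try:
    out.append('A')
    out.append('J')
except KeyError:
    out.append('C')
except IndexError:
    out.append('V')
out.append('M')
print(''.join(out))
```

Execution trace: 'A' (try body) → 'J' (try body, no exception) → 'M' (after the try/except). Output: AJM

Answer: AJM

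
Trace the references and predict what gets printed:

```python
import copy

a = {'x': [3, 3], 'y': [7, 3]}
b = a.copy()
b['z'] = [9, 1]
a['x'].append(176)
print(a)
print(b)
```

Key concept: shallow copy of dict with mutable values.
Step by step:
`a = {'x': [3, 3], 'y': [7, 3]}` → a = {'x': [3, 3], 'y': [7, 3]}
`b = a.copy()` → b = {'x': [3, 3], 'y': [7, 3]}
`b['z'] = [9, 1]` → b = {'x': [3, 3], 'y': [7, 3], 'z': [9, 1]}
`a['x'].append(176)` → a = {'x': [3, 3, 176], 'y': [7, 3]}; b = {'x': [3, 3, 176], 'y': [7, 3], 'z': [9, 1]}
`print(a)` → prints {'x': [3, 3, 176], 'y': [7, 3]}
`print(b)` → prints {'x': [3, 3, 176], 'y': [7, 3], 'z': [9, 1]}

Answer:
{'x': [3, 3, 176], 'y': [7, 3]}
{'x': [3, 3, 176], 'y': [7, 3], 'z': [9, 1]}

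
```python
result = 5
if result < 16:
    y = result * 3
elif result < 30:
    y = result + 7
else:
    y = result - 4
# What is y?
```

Trace:
`result = 5` → result = 5
`if result < 16: ...` → result < 16 is True → y = 15
So y = 15

Answer: 15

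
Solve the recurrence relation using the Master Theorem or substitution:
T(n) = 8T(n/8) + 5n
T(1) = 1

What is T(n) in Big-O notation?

By Master Theorem: a=8, b=8, f(n)=5n. Since log_8(8) = 1 and f(n) = Θ(n^1), Case 2 applies. T(n) = O(n log n).

Answer: O(n log n)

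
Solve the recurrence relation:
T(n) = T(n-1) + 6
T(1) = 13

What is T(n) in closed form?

Unrolling: T(n) = T(1) + 6·(n-1) = 13 + 6(n-1) = 6n + 7.

Answer: T(n) = 6n + 7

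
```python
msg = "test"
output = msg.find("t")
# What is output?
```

Trace:
`msg = "test"` → msg = 'test'
`output = msg.find("t")` → output = 0
So output = 0

Answer: 0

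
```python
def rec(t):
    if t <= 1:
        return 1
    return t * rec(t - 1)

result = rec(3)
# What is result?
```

rec(3) = 3 * 2 * 1 = 6

Answer: 6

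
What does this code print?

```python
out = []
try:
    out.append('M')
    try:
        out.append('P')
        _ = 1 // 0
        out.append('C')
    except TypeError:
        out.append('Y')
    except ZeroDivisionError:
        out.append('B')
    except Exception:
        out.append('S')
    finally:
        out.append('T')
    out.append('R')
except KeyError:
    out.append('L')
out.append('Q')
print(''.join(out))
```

Execution trace: 'M' (try body) → 'P' (inner try body) → 'B' (inner except ZeroDivisionError) → 'T' (inner finally) → 'R' (try body, no exception) → 'Q' (after the try/except). Output: MPBTRQ

Answer: MPBTRQ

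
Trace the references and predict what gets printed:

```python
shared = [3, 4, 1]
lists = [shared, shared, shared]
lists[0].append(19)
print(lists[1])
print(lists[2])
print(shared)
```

Key concept: list of same reference.
Step by step:
`shared = [3, 4, 1]` → shared = [3, 4, 1]
`lists = [shared, shared, shared]` → lists = [[3, 4, 1], [3, 4, 1], [3, 4, 1]]
`lists[0].append(19)` → shared = [3, 4, 1, 19]; lists = [[3, 4, 1, 19], [3, 4, 1, 19], [3, 4, 1, 19]]
`print(lists[1])` → prints [3, 4, 1, 19]
`print(lists[2])` → prints [3, 4, 1, 19]
`print(shared)` → prints [3, 4, 1, 19]

Answer:
[3, 4, 1, 19]
[3, 4, 1, 19]
[3, 4, 1, 19]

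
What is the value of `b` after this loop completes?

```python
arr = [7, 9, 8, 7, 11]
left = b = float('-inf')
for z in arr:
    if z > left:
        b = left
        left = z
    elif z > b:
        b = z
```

Second largest (with repeats) in [7, 9, 8, 7, 11]
`b` takes the values: -inf → 7 → 8 → 9

Answer: 9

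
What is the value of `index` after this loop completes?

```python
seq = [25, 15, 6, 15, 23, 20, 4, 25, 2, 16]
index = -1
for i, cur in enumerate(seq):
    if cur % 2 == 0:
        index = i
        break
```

First even number index in [25, 15, 6, 15, 23, 20, 4, 25, 2, 16]
`index` takes the values: -1 → 2

Answer: 2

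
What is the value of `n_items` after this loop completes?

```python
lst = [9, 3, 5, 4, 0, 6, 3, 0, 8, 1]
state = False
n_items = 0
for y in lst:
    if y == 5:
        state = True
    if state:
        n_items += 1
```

Count elements after first 5 in [9, 3, 5, 4, 0, 6, 3, 0, 8, 1]
`n_items` takes the values: 0 → 1 → 2 → 3 → 4 → 5 → 6 → 7 → 8

Answer: 8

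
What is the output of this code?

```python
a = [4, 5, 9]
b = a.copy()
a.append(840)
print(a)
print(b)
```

Key concept: list.copy() creates independent copy.
Step by step:
`a = [4, 5, 9]` → a = [4, 5, 9]
`b = a.copy()` → b = [4, 5, 9]
`a.append(840)` → a = [4, 5, 9, 840]
`print(a)` → prints [4, 5, 9, 840]
`print(b)` → prints [4, 5, 9]

Answer:
[4, 5, 9, 840]
[4, 5, 9]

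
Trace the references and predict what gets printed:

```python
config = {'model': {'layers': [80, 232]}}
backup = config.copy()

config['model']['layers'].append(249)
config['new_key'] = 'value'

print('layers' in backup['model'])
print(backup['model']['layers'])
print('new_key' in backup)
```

Key concept: shallow copy gotcha with nested dict.
Step by step:
`config = {'model': {'layers': [80, 232]}}` → config = {'model': {'layers': [80, 232]}}
`backup = config.copy()` → backup = {'model': {'layers': [80, 232]}}
`config['model']['layers'].append(249)` → config = {'model': {'layers': [80, 232, 249]}}; backup = {'model': {'layers': [80, 232, 249]}}
`config['new_key'] = 'value'` → config = {'model': {'layers': [80, 232, 249]}, 'new_key': 'value'}
`print('layers' in backup['model'])` → prints True
`print(backup['model']['layers'])` → prints [80, 232, 249]
`print('new_key' in backup)` → prints False

Answer:
True
[80, 232, 249]
False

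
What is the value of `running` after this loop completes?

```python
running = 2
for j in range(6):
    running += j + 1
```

Start at 2, add 1 to 6 = 23
`running` takes the values: 2 → 3 → 5 → 8 → 12 → 17 → 23

Answer: 23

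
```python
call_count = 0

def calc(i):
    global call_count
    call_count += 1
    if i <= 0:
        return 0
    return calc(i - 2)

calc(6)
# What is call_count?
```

Linear recursion stepping by 2: 4 calls from i=6 down to ≤0.

Answer: 4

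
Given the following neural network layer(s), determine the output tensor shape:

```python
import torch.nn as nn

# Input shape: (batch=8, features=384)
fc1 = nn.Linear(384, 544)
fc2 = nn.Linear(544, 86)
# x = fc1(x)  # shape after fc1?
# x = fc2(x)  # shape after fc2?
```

Input: (8, 384) -> after fc1: (8, 544) -> Output: (8, 86)

Answer: (8, 86)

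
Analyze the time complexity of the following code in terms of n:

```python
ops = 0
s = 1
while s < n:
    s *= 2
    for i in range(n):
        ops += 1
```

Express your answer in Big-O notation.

Each loop level contributes: log n × n. Multiplying the contributions gives O(n log n).

Answer: O(n log n)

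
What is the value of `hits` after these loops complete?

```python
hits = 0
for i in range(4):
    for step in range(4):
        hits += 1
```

4 * 4 = 16
`hits` takes the values: 0 → 1 → 2 → 3 → 4 → 5 → 6 → 7 → 8 → 9 → 10 → 11 → 12 → 13 → 14 → 15 → 16

Answer: 16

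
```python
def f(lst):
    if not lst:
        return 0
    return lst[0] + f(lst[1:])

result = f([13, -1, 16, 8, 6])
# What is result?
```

13 + (-1) + 16 + 8 + 6 + 0 = 42

Answer: 42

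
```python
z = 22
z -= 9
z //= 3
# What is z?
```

Trace:
`z = 22` → z = 22
`z -= 9` → z = 13
`z //= 3` → z = 4
So z = 4

Answer: 4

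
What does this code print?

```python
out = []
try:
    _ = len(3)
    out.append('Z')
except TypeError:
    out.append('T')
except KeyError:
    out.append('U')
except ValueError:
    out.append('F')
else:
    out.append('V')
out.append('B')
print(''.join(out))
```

Execution trace: 'T' (except TypeError) → 'B' (after the try/except). Output: TB

Answer: TB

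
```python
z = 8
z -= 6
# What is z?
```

Trace:
`z = 8` → z = 8
`z -= 6` → z = 2
So z = 2

Answer: 2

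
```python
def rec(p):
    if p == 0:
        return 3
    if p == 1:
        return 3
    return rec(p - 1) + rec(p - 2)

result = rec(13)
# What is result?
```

Build up from base cases: rec(0)=3, rec(1)=3, rec(2)=6, rec(3)=9, rec(4)=15, rec(5)=24, rec(6)=39, ..., rec(13)=1131

Answer: 1131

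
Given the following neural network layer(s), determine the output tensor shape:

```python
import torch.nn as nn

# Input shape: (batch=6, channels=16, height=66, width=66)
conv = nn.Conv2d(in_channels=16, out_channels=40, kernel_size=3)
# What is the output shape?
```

Input: (6, 16, 66, 66) -> Output: (6, 40, 64, 64)

Answer: (6, 40, 64, 64)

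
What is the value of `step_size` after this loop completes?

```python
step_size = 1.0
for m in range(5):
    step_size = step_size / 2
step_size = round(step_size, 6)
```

Halving LR 5 times: 1 / 2^5
`step_size` takes the values: 1.0 → 0.5 → 0.25 → 0.125 → 0.0625 → 0.03125

Answer: 0.03125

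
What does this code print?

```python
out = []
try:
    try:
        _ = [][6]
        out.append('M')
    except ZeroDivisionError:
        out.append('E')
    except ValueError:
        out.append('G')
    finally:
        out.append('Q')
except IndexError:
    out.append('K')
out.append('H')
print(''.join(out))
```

Execution trace: 'Q' (finally) → 'K' (outer except IndexError) → 'H' (after the try/except). Output: QKH

Answer: QKH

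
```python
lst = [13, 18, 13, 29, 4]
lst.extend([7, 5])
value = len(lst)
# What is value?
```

Trace:
`lst = [13, 18, 13, 29, 4]` → lst = [13, 18, 13, 29, 4]
`lst.extend([7, 5])` → lst = [13, 18, 13, 29, 4, 7, 5]
`value = len(lst)` → value = 7
So value = 7

Answer: 7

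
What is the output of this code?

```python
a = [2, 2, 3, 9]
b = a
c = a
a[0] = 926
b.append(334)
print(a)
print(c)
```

Key concept: multiple aliases.
Step by step:
`a = [2, 2, 3, 9]` → a = [2, 2, 3, 9]
`b = a` → b = [2, 2, 3, 9] (same object as a)
`c = a` → c = [2, 2, 3, 9] (same object as a, b)
`a[0] = 926` → a = [926, 2, 3, 9] (same object as b, c); b = [926, 2, 3, 9] (same object as a, c); c = [926, 2, 3, 9] (same object as a, b)
`b.append(334)` → a = [926, 2, 3, 9, 334] (same object as b, c); b = [926, 2, 3, 9, 334] (same object as a, c); c = [926, 2, 3, 9, 334] (same object as a, b)
`print(a)` → prints [926, 2, 3, 9, 334]
`print(c)` → prints [926, 2, 3, 9, 334]

Answer:
[926, 2, 3, 9, 334]
[926, 2, 3, 9, 334]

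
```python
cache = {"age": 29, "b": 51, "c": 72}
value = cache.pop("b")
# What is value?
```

Trace:
`cache = {"age": 29, "b": 51, "c": 72}` → cache = {'age': 29, 'b': 51, 'c': 72}
`value = cache.pop("b")` → cache = {'age': 29, 'c': 72}; value = 51
So value = 51

Answer: 51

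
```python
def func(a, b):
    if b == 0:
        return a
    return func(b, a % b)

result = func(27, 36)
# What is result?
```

func(27, 36) -> func(36, 27) -> func(27, 9) -> func(9, 0) -> 9

Answer: 9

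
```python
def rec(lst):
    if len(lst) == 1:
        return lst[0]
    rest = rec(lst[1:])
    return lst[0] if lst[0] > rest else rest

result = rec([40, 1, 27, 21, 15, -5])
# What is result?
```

Recursive max over [40, 1, 27, 21, 15, -5] = 40

Answer: 40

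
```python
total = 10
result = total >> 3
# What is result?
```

Trace:
`total = 10` → total = 10
`result = total >> 3` → result = 1
So result = 1

Answer: 1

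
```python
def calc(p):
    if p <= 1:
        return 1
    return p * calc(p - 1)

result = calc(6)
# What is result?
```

calc(6) = 6 * 5 * 4 * 3 * 2 * 1 = 720

Answer: 720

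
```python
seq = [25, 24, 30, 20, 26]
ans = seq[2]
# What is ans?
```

Trace:
`seq = [25, 24, 30, 20, 26]` → seq = [25, 24, 30, 20, 26]
`ans = seq[2]` → ans = 30
So ans = 30

Answer: 30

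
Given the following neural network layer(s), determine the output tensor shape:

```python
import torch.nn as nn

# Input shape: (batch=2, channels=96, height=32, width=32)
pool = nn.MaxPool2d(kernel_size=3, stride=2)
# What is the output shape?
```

Input: (2, 96, 32, 32) -> Output: (2, 96, 15, 15)

Answer: (2, 96, 15, 15)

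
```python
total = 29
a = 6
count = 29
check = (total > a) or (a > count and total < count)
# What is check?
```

Trace:
`total = 29` → total = 29
`a = 6` → a = 6
`count = 29` → count = 29
`check = (total > a) or (a > count and total < count)` → check = True
So check = True

Answer: True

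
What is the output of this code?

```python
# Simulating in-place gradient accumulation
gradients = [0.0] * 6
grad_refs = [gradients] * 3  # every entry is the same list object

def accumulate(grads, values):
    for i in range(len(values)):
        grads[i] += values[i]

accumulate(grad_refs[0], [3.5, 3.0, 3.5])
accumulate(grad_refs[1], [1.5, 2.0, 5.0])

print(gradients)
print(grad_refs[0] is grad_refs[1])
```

Key concept: gradient accumulation aliasing.
Step by step:
`gradients = [0.0] * 6` → gradients = [0.0, 0.0, 0.0, 0.0, 0.0, 0.0]
`grad_refs = [gradients] * 3` → grad_refs = [[0.0, 0.0, 0.0, 0.0, 0.0, 0.0], [0.0, 0.0, 0.0, 0.0, 0.0, 0.0], [0.0, 0.0, 0.0, 0.0, 0.0, 0.0]]
`accumulate(grad_refs[0], [3.5, 3.0, 3.5])` → gradients = [3.5, 3.0, 3.5, 0.0, 0.0, 0.0]; grad_refs = [[3.5, 3.0, 3.5, 0.0, 0.0, 0.0], [3.5, 3.0, 3.5, 0.0, 0.0, 0.0], [3.5, 3.0, 3.5, 0.0, 0.0, 0.0]]
`accumulate(grad_refs[1], [1.5, 2.0, 5.0])` → gradients = [5.0, 5.0, 8.5, 0.0, 0.0, 0.0]; grad_refs = [[5.0, 5.0, 8.5, 0.0, 0.0, 0.0], [5.0, 5.0, 8.5, 0.0, 0.0, 0.0], [5.0, 5.0, 8.5, 0.0, 0.0, 0.0]]
`print(gradients)` → prints [5.0, 5.0, 8.5, 0.0, 0.0, 0.0]
`print(grad_refs[0] is grad_refs[1])` → prints True

Answer:
[5.0, 5.0, 8.5, 0.0, 0.0, 0.0]
True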